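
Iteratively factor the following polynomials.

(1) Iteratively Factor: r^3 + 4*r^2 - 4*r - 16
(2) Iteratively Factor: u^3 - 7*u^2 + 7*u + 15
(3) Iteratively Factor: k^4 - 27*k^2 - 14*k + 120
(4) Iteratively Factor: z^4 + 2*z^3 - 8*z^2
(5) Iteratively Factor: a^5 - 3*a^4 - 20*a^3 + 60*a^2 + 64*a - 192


(1) = (r + 4)*(r^2 - 4) = (r + 2)*(r + 4)*(r - 2)
(2) = (u - 3)*(u^2 - 4*u - 5) = (u - 5)*(u - 3)*(u + 1)
(3) = (k + 4)*(k^3 - 4*k^2 - 11*k + 30) = (k - 2)*(k + 4)*(k^2 - 2*k - 15) = (k - 5)*(k - 2)*(k + 4)*(k + 3)
(4) = (z + 4)*(z^3 - 2*z^2) = z*(z + 4)*(z^2 - 2*z) = z*(z - 2)*(z + 4)*(z)
(5) = (a + 2)*(a^4 - 5*a^3 - 10*a^2 + 80*a - 96) = (a - 3)*(a + 2)*(a^3 - 2*a^2 - 16*a + 32) = (a - 4)*(a - 3)*(a + 2)*(a^2 + 2*a - 8) = (a - 4)*(a - 3)*(a - 2)*(a + 2)*(a + 4)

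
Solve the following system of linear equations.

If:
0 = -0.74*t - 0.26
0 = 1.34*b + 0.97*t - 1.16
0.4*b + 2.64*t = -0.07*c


Then:
b = 1.12
c = 6.85
t = -0.35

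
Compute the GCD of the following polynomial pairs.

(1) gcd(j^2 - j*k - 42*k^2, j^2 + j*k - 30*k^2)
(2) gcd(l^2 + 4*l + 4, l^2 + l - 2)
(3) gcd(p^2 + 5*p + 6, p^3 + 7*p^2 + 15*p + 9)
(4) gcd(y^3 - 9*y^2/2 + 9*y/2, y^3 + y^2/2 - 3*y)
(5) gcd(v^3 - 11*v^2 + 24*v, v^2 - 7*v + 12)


(1) = j + 6*k
(2) = l + 2
(3) = gcd((p + 2)*(p + 3), (p + 1)*(p + 3)^2) = p + 3
(4) = gcd(y*(y - 3)*(y - 3/2), y*(y - 3/2)*(y + 2)) = y^2 - 3*y/2
(5) = gcd(v*(v - 8)*(v - 3), (v - 4)*(v - 3)) = v - 3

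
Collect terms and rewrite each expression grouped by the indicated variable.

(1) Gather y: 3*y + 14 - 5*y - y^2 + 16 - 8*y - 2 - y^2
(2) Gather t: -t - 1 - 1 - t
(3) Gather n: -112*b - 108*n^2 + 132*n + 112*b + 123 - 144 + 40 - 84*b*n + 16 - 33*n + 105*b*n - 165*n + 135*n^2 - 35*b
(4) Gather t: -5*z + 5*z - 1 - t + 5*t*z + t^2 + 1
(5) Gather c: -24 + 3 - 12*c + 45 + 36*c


(1) = -2*y^2 - 10*y + 28
(2) = -2*t - 2
(3) = -35*b + 27*n^2 + n*(21*b - 66) + 35
(4) = t^2 + t*(5*z - 1)
(5) = 24*c + 24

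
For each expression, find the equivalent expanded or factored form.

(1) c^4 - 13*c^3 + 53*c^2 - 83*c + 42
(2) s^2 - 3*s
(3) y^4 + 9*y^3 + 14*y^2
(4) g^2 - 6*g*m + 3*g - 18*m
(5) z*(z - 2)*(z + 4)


(1) = (c - 7)*(c - 3)*(c - 2)*(c - 1)
(2) = s*(s - 3)
(3) = y^2*(y + 2)*(y + 7)
(4) = (g + 3)*(g - 6*m)
(5) = z^3 + 2*z^2 - 8*z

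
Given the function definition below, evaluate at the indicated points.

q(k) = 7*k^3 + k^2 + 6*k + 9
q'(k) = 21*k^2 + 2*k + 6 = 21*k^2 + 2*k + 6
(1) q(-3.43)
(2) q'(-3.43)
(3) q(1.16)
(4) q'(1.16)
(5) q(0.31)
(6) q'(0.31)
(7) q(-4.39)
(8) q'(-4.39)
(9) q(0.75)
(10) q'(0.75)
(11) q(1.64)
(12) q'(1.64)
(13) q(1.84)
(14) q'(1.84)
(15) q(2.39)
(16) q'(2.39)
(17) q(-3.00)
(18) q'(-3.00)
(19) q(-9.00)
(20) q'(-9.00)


(1) = -282.29
(2) = 246.20
(3) = 28.23
(4) = 36.58
(5) = 11.16
(6) = 8.64
(7) = -590.30
(8) = 401.93
(9) = 17.02
(10) = 19.31
(11) = 52.41
(12) = 65.76
(13) = 67.03
(14) = 80.78
(15) = 124.62
(16) = 130.73
(17) = -189.00
(18) = 189.00
(19) = -5067.00
(20) = 1689.00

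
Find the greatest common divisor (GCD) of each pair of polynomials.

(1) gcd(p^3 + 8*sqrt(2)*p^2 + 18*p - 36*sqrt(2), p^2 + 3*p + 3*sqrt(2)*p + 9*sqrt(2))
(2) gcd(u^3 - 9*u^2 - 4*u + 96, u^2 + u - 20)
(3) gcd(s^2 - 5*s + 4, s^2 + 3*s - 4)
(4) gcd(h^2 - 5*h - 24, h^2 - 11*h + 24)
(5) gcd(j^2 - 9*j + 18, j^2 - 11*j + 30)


(1) = gcd((p - sqrt(2))*(p + 3*sqrt(2))*(p + 6*sqrt(2)), (p + 3)*(p + 3*sqrt(2))) = p + 3*sqrt(2)
(2) = gcd((u - 8)*(u - 4)*(u + 3), (u - 4)*(u + 5)) = u - 4
(3) = gcd((s - 4)*(s - 1), (s - 1)*(s + 4)) = s - 1
(4) = gcd((h - 8)*(h + 3), (h - 8)*(h - 3)) = h - 8
(5) = gcd((j - 6)*(j - 3), (j - 6)*(j - 5)) = j - 6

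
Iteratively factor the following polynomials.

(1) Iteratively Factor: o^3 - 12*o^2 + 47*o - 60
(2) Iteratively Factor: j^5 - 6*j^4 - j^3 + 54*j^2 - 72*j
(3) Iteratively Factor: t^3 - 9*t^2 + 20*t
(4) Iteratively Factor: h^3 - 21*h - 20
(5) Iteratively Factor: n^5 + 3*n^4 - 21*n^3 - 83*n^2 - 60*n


(1) = (o - 5)*(o^2 - 7*o + 12) = (o - 5)*(o - 3)*(o - 4)
(2) = (j - 3)*(j^4 - 3*j^3 - 10*j^2 + 24*j) = j*(j - 3)*(j^3 - 3*j^2 - 10*j + 24) = j*(j - 3)*(j - 2)*(j^2 - j - 12) = j*(j - 4)*(j - 3)*(j - 2)*(j + 3)
(3) = (t - 4)*(t^2 - 5*t) = (t - 5)*(t - 4)*(t)
(4) = (h + 4)*(h^2 - 4*h - 5) = (h + 1)*(h + 4)*(h - 5)
(5) = (n + 3)*(n^4 - 21*n^2 - 20*n) = (n + 1)*(n + 3)*(n^3 - n^2 - 20*n) = (n - 5)*(n + 1)*(n + 3)*(n^2 + 4*n) = n*(n - 5)*(n + 1)*(n + 3)*(n + 4)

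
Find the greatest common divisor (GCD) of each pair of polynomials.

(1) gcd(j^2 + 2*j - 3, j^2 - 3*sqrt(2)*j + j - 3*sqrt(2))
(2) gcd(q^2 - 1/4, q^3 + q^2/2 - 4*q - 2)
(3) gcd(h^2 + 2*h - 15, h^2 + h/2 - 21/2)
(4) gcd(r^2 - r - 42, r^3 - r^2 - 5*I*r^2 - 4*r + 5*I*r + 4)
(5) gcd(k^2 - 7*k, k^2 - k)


(1) = gcd((j - 1)*(j + 3), (j + 1)*(j - 3*sqrt(2))) = 1
(2) = gcd((q - 1/2)*(q + 1/2), (q - 2)*(q + 1/2)*(q + 2)) = q + 1/2
(3) = h - 3
(4) = gcd((r - 7)*(r + 6), (r - 1)*(r - 4*I)*(r - I)) = 1
(5) = gcd(k*(k - 7), k*(k - 1)) = k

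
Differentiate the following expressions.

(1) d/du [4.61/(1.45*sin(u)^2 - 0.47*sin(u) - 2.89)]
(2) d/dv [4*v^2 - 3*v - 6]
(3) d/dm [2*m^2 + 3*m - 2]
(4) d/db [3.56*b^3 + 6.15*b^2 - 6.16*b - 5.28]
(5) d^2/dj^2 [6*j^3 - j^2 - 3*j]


(1) = (2.1667 - 13.369*sin(u))*cos(u)/(-1.45*sin(u)^2 + 0.47*sin(u) + 2.89)^2
(2) = 8*v - 3
(3) = 4*m + 3
(4) = 10.68*b^2 + 12.3*b - 6.16
(5) = 36*j - 2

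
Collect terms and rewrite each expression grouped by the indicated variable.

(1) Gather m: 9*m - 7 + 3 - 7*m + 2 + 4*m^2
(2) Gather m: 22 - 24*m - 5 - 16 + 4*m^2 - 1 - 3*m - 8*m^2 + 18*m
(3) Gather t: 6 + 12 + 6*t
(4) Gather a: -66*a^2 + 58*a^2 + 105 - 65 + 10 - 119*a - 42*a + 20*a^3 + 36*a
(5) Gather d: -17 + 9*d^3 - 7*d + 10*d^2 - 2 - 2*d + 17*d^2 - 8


(1) = 4*m^2 + 2*m - 2
(2) = -4*m^2 - 9*m
(3) = 6*t + 18
(4) = 20*a^3 - 8*a^2 - 125*a + 50
(5) = 9*d^3 + 27*d^2 - 9*d - 27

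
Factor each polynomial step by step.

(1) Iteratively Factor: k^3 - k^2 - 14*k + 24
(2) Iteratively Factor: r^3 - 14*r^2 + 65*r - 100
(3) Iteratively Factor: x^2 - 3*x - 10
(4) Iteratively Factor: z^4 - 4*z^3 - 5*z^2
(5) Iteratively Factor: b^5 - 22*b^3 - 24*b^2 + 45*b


(1) = (k + 4)*(k^2 - 5*k + 6) = (k - 3)*(k + 4)*(k - 2)
(2) = (r - 5)*(r^2 - 9*r + 20) = (r - 5)*(r - 4)*(r - 5)
(3) = (x - 5)*(x + 2)
(4) = (z + 1)*(z^3 - 5*z^2) = (z - 5)*(z + 1)*(z^2) = z*(z - 5)*(z + 1)*(z)
(5) = (b + 3)*(b^4 - 3*b^3 - 13*b^2 + 15*b) = (b - 1)*(b + 3)*(b^3 - 2*b^2 - 15*b) = b*(b - 1)*(b + 3)*(b^2 - 2*b - 15) = b*(b - 1)*(b + 3)^2*(b - 5)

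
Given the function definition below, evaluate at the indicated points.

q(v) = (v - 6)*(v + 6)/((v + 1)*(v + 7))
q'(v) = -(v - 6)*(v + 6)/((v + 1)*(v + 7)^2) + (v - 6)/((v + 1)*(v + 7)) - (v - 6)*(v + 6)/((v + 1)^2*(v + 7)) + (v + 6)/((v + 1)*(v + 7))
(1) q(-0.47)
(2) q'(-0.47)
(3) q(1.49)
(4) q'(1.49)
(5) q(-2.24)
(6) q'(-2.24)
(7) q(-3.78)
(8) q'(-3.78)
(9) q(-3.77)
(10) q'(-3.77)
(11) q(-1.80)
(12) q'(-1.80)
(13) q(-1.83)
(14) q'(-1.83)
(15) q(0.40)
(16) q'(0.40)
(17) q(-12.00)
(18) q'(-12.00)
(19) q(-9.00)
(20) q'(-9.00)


(1) = -10.34
(2) = 20.82
(3) = -1.60
(4) = 0.97
(5) = 5.25
(6) = 3.89
(7) = 2.43
(8) = 0.96
(9) = 2.44
(10) = 0.97
(11) = 7.87
(12) = 9.19
(13) = 7.61
(14) = 8.55
(15) = -3.46
(16) = 3.02
(17) = 1.96
(18) = 0.13
(19) = 2.81
(20) = 0.63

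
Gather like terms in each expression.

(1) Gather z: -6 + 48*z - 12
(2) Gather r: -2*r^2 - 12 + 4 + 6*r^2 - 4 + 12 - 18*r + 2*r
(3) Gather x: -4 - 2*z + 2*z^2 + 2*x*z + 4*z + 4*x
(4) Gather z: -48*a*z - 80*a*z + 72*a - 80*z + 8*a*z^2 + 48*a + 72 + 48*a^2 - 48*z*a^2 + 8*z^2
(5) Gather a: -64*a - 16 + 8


(1) = 48*z - 18
(2) = 4*r^2 - 16*r
(3) = x*(2*z + 4) + 2*z^2 + 2*z - 4
(4) = 48*a^2 + 120*a + z^2*(8*a + 8) + z*(-48*a^2 - 128*a - 80) + 72
(5) = -64*a - 8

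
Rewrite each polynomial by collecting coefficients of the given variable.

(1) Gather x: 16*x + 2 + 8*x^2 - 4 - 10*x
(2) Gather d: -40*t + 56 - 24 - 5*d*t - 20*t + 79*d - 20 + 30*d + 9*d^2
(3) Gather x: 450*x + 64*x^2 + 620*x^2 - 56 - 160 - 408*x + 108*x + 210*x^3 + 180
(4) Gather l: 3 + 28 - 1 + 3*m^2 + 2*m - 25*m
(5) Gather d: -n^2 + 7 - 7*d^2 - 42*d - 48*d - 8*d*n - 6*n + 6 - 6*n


(1) = 8*x^2 + 6*x - 2
(2) = 9*d^2 + d*(109 - 5*t) - 60*t + 12
(3) = 210*x^3 + 684*x^2 + 150*x - 36
(4) = 3*m^2 - 23*m + 30
(5) = -7*d^2 + d*(-8*n - 90) - n^2 - 12*n + 13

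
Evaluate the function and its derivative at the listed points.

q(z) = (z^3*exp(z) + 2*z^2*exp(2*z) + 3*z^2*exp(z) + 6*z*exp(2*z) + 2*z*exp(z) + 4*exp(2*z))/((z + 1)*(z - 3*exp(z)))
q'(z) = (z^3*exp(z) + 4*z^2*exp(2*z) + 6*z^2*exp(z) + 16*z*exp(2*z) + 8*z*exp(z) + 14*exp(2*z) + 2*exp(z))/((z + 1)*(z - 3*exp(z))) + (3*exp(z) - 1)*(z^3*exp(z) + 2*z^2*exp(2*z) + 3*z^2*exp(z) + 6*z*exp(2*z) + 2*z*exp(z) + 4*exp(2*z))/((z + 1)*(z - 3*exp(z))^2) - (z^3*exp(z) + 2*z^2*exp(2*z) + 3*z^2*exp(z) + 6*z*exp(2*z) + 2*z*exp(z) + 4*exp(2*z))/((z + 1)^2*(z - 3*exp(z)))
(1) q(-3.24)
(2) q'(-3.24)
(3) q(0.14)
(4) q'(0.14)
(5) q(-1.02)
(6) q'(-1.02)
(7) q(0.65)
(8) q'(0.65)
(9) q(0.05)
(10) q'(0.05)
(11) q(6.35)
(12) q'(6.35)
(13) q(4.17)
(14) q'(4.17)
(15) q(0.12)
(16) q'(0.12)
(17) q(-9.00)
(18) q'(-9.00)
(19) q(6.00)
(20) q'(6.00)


(1) = -0.05
(2) = -0.01
(3) = -1.81
(4) = -3.77
(5) = 0.05
(6) = -0.19
(7) = -4.46
(8) = -6.80
(9) = -1.49
(10) = -3.34
(11) = -3216.44
(12) = -3576.64
(13) = -280.80
(14) = -314.97
(15) = -1.74
(16) = -3.67
(17) = -0.00
(18) = -0.00
(19) = -2178.42
(20) = -2428.28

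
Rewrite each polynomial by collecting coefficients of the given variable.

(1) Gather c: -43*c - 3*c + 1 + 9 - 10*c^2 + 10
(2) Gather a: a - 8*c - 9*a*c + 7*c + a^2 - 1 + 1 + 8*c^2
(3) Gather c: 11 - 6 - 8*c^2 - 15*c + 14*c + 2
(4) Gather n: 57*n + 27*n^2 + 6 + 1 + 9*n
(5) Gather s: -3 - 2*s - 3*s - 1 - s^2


(1) = -10*c^2 - 46*c + 20
(2) = a^2 + a*(1 - 9*c) + 8*c^2 - c
(3) = -8*c^2 - c + 7
(4) = 27*n^2 + 66*n + 7
(5) = -s^2 - 5*s - 4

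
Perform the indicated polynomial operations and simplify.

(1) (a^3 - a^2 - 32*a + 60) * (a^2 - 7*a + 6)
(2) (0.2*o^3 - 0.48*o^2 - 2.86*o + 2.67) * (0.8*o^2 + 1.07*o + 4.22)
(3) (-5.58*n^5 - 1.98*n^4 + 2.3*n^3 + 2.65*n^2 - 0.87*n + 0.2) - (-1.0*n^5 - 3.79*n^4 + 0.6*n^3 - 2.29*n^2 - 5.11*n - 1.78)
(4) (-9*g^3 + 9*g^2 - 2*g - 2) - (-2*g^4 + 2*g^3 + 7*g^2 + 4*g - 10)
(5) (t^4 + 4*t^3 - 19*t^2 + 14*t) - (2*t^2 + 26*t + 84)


(1) = a^5 - 8*a^4 - 19*a^3 + 278*a^2 - 612*a + 360
(2) = 0.16*o^5 - 0.17*o^4 - 1.9576*o^3 - 2.9498*o^2 - 9.2123*o + 11.2674
(3) = -4.58*n^5 + 1.81*n^4 + 1.7*n^3 + 4.94*n^2 + 4.24*n + 1.98
(4) = 2*g^4 - 11*g^3 + 2*g^2 - 6*g + 8
(5) = t^4 + 4*t^3 - 21*t^2 - 12*t - 84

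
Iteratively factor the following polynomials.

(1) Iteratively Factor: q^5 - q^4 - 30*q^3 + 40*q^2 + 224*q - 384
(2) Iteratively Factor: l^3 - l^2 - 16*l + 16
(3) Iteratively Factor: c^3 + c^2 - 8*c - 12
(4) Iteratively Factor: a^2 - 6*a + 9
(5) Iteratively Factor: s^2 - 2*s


(1) = (q + 4)*(q^4 - 5*q^3 - 10*q^2 + 80*q - 96) = (q - 4)*(q + 4)*(q^3 - q^2 - 14*q + 24) = (q - 4)*(q - 2)*(q + 4)*(q^2 + q - 12) = (q - 4)*(q - 3)*(q - 2)*(q + 4)*(q + 4)
(2) = (l - 1)*(l^2 - 16) = (l - 4)*(l - 1)*(l + 4)
(3) = (c + 2)*(c^2 - c - 6) = (c - 3)*(c + 2)*(c + 2)
(4) = (a - 3)*(a - 3)
(5) = (s - 2)*(s)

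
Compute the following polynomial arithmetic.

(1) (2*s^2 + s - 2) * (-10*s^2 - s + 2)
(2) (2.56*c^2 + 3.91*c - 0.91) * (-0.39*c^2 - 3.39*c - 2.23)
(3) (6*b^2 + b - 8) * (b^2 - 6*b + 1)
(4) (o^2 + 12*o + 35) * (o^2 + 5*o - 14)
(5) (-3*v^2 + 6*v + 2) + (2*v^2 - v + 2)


(1) = -20*s^4 - 12*s^3 + 23*s^2 + 4*s - 4
(2) = -0.9984*c^4 - 10.2033*c^3 - 18.6088*c^2 - 5.6344*c + 2.0293
(3) = 6*b^4 - 35*b^3 - 8*b^2 + 49*b - 8
(4) = o^4 + 17*o^3 + 81*o^2 + 7*o - 490
(5) = -v^2 + 5*v + 4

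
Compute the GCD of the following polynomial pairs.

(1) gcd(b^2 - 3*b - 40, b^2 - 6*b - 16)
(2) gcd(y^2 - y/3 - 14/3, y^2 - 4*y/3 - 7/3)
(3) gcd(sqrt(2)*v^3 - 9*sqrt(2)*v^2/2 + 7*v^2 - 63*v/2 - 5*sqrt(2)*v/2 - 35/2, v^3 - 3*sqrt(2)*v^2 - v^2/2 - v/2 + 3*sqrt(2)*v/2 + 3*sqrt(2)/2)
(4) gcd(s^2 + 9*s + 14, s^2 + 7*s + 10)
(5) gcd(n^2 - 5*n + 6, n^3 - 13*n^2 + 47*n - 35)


(1) = gcd((b - 8)*(b + 5), (b - 8)*(b + 2)) = b - 8
(2) = gcd((y - 7/3)*(y + 2), (y - 7/3)*(y + 1)) = y - 7/3
(3) = v + 1/2
(4) = s + 2
(5) = 1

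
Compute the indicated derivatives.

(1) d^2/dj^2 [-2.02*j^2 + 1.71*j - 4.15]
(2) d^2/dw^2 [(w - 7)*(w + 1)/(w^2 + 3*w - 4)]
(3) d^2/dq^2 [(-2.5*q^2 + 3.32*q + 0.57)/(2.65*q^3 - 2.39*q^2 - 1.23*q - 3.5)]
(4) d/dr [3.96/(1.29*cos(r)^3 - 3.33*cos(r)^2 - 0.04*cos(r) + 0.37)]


(1) = -4.04000000000000
(2) = 6*(-3*w^3 - 3*w^2 - 45*w - 49)/(w^6 + 9*w^5 + 15*w^4 - 45*w^3 - 60*w^2 + 144*w - 64)
(3) = (-35.1125*q^6 + 139.8882*q^5 - 127.02192*q^4 - 308.116596*q^3 + 503.378892*q^2 - 124.856526*q - 97.646594)/(18.609625*q^9 - 50.351325*q^8 + 19.49817*q^7 - 40.646939*q^6 + 123.953406*q^5 - 2.375043*q^4 + 33.792933*q^3 - 103.71795*q^2 - 45.2025*q - 42.875)
(4) = (15.3252*cos(r)^2 - 26.3736*cos(r) - 0.1584)*sin(r)/(1.29*cos(r)^3 - 3.33*cos(r)^2 - 0.04*cos(r) + 0.37)^2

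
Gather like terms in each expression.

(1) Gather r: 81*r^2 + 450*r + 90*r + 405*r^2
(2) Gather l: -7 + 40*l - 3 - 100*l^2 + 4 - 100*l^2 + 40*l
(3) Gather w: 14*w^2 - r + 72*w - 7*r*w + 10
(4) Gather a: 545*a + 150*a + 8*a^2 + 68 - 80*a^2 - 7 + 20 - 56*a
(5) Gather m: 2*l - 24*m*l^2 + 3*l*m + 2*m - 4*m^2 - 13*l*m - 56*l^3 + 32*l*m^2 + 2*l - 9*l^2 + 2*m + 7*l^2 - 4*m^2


(1) = 486*r^2 + 540*r
(2) = -200*l^2 + 80*l - 6
(3) = -r + 14*w^2 + w*(72 - 7*r) + 10
(4) = -72*a^2 + 639*a + 81
(5) = -56*l^3 - 2*l^2 + 4*l + m^2*(32*l - 8) + m*(-24*l^2 - 10*l + 4)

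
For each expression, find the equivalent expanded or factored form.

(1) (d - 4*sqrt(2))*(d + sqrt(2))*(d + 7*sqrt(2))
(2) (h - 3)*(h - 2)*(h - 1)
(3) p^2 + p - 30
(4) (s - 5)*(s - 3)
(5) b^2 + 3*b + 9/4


(1) = d^3 + 4*sqrt(2)*d^2 - 50*d - 56*sqrt(2)
(2) = h^3 - 6*h^2 + 11*h - 6
(3) = (p - 5)*(p + 6)
(4) = s^2 - 8*s + 15
(5) = (b + 3/2)^2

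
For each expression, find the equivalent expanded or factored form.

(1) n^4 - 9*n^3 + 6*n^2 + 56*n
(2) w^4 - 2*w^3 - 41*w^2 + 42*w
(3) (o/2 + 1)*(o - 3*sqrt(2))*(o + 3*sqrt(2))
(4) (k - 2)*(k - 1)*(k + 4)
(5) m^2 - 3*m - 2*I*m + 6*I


(1) = n*(n - 7)*(n - 4)*(n + 2)
(2) = w*(w - 7)*(w - 1)*(w + 6)
(3) = o^3/2 + o^2 - 9*o - 18
(4) = k^3 + k^2 - 10*k + 8
(5) = (m - 3)*(m - 2*I)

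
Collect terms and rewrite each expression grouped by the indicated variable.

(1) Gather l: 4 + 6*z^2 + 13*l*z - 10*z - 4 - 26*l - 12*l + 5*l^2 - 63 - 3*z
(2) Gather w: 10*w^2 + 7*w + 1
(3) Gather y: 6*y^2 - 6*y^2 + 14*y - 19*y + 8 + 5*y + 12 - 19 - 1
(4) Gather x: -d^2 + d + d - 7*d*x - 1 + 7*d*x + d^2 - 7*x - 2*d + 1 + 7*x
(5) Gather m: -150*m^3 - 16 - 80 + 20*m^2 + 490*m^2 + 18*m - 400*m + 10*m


(1) = 5*l^2 + l*(13*z - 38) + 6*z^2 - 13*z - 63
(2) = 10*w^2 + 7*w + 1
(3) = 0
(4) = 0
(5) = -150*m^3 + 510*m^2 - 372*m - 96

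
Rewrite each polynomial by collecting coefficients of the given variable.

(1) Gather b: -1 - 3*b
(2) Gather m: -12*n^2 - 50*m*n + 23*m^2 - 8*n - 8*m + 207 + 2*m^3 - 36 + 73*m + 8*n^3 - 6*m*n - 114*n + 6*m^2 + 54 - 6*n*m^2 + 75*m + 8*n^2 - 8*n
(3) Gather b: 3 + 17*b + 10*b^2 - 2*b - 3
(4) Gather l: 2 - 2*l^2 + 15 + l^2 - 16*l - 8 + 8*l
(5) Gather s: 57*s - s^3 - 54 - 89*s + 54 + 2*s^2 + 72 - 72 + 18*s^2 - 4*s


(1) = -3*b - 1
(2) = 2*m^3 + m^2*(29 - 6*n) + m*(140 - 56*n) + 8*n^3 - 4*n^2 - 130*n + 225
(3) = 10*b^2 + 15*b
(4) = -l^2 - 8*l + 9
(5) = -s^3 + 20*s^2 - 36*s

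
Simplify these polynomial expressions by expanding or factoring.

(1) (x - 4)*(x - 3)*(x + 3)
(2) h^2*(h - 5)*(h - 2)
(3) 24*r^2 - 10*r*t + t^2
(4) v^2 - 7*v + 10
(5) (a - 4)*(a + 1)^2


(1) = x^3 - 4*x^2 - 9*x + 36
(2) = h^4 - 7*h^3 + 10*h^2
(3) = (-6*r + t)*(-4*r + t)
(4) = (v - 5)*(v - 2)
(5) = a^3 - 2*a^2 - 7*a - 4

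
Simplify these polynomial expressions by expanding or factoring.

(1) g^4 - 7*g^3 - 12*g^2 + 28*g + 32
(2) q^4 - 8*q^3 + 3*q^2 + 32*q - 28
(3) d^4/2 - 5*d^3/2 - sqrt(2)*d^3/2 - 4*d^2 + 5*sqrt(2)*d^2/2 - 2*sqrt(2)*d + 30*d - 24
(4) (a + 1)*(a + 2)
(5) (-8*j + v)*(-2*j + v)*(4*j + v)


(1) = (g - 8)*(g - 2)*(g + 1)*(g + 2)
(2) = (q - 7)*(q - 2)*(q - 1)*(q + 2)
(3) = (d/2 + sqrt(2))*(d - 4)*(d - 1)*(d - 3*sqrt(2))
(4) = a^2 + 3*a + 2
(5) = 64*j^3 - 24*j^2*v - 6*j*v^2 + v^3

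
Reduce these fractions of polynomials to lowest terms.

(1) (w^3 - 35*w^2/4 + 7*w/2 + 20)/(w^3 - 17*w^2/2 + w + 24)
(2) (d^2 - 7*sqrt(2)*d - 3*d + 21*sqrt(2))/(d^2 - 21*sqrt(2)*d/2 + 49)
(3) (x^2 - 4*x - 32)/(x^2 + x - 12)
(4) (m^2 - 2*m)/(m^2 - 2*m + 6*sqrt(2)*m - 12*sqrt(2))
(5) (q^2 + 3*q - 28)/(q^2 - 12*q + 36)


(1) = (4*w + 5)/(4*w + 6)
(2) = (2*d - 6)/(2*d - 7*sqrt(2))
(3) = (x - 8)/(x - 3)
(4) = m/(m + 6*sqrt(2))
(5) = (q^2 + 3*q - 28)/(q^2 - 12*q + 36)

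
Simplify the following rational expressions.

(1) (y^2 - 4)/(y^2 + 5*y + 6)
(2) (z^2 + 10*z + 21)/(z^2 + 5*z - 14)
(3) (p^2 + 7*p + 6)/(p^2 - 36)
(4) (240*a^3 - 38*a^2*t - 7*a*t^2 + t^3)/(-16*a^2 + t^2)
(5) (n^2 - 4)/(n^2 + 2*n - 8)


(1) = (y - 2)/(y + 3)
(2) = (z + 3)/(z - 2)
(3) = (p + 1)/(p - 6)
(4) = (240*a^3 - 38*a^2*t - 7*a*t^2 + t^3)/(-16*a^2 + t^2)
(5) = (n + 2)/(n + 4)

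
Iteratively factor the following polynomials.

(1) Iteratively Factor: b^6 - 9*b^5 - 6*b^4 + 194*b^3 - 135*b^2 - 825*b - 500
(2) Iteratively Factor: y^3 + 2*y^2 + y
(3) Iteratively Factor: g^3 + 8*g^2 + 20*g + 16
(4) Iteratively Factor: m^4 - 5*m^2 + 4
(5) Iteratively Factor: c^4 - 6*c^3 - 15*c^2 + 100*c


(1) = (b + 1)*(b^5 - 10*b^4 + 4*b^3 + 190*b^2 - 325*b - 500) = (b + 1)^2*(b^4 - 11*b^3 + 15*b^2 + 175*b - 500) = (b + 1)^2*(b + 4)*(b^3 - 15*b^2 + 75*b - 125) = (b - 5)*(b + 1)^2*(b + 4)*(b^2 - 10*b + 25) = (b - 5)^2*(b + 1)^2*(b + 4)*(b - 5)
(2) = (y + 1)*(y^2 + y) = y*(y + 1)*(y + 1)
(3) = (g + 2)*(g^2 + 6*g + 8) = (g + 2)^2*(g + 4)
(4) = (m + 1)*(m^3 - m^2 - 4*m + 4) = (m + 1)*(m + 2)*(m^2 - 3*m + 2) = (m - 2)*(m + 1)*(m + 2)*(m - 1)
(5) = (c + 4)*(c^3 - 10*c^2 + 25*c) = (c - 5)*(c + 4)*(c^2 - 5*c) = (c - 5)^2*(c + 4)*(c)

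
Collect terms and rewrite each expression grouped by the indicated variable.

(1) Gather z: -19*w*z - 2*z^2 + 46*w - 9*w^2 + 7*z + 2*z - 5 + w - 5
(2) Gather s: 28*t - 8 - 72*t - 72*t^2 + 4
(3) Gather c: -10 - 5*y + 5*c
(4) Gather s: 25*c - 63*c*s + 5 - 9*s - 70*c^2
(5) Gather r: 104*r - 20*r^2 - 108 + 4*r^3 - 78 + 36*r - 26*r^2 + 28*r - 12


(1) = -9*w^2 + 47*w - 2*z^2 + z*(9 - 19*w) - 10
(2) = -72*t^2 - 44*t - 4
(3) = 5*c - 5*y - 10
(4) = -70*c^2 + 25*c + s*(-63*c - 9) + 5
(5) = 4*r^3 - 46*r^2 + 168*r - 198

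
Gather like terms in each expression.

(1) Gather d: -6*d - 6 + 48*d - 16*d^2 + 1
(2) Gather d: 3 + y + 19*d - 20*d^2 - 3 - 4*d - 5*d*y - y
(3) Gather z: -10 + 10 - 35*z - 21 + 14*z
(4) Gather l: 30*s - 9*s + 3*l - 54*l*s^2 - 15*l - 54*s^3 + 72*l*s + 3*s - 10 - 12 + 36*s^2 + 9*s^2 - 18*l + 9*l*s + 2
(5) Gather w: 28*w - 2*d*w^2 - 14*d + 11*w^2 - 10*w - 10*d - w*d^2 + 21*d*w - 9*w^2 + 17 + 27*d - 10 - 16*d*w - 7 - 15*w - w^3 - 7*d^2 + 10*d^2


(1) = -16*d^2 + 42*d - 5
(2) = -20*d^2 + d*(15 - 5*y)
(3) = -21*z - 21
(4) = l*(-54*s^2 + 81*s - 30) - 54*s^3 + 45*s^2 + 24*s - 20
(5) = 3*d^2 + 3*d - w^3 + w^2*(2 - 2*d) + w*(-d^2 + 5*d + 3)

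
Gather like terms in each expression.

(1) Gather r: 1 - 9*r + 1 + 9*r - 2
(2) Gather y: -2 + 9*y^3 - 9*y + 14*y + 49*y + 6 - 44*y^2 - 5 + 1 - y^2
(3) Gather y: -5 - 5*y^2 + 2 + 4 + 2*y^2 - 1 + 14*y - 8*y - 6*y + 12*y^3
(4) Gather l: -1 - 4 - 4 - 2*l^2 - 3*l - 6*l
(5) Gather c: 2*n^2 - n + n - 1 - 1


(1) = 0
(2) = 9*y^3 - 45*y^2 + 54*y
(3) = 12*y^3 - 3*y^2
(4) = -2*l^2 - 9*l - 9
(5) = 2*n^2 - 2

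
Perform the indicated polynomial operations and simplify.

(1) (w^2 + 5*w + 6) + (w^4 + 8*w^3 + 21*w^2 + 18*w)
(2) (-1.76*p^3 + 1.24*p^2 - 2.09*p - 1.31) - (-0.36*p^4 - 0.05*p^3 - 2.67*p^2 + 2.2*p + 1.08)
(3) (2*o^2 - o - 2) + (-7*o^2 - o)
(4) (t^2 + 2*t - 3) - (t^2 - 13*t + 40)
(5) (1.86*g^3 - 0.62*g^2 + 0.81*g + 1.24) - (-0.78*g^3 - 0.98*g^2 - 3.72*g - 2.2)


(1) = w^4 + 8*w^3 + 22*w^2 + 23*w + 6
(2) = 0.36*p^4 - 1.71*p^3 + 3.91*p^2 - 4.29*p - 2.39
(3) = -5*o^2 - 2*o - 2
(4) = 15*t - 43
(5) = 2.64*g^3 + 0.36*g^2 + 4.53*g + 3.44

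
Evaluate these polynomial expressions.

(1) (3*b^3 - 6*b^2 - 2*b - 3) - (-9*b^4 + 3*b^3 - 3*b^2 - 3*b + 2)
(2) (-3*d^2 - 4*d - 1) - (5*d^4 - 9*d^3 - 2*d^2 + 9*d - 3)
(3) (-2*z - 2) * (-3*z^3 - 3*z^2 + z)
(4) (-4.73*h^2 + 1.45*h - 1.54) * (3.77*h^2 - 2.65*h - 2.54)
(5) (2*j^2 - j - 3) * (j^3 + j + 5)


(1) = 9*b^4 - 3*b^2 + b - 5
(2) = -5*d^4 + 9*d^3 - d^2 - 13*d + 2
(3) = 6*z^4 + 12*z^3 + 4*z^2 - 2*z
(4) = -17.8321*h^4 + 18.001*h^3 + 2.3659*h^2 + 0.398*h + 3.9116
(5) = 2*j^5 - j^4 - j^3 + 9*j^2 - 8*j - 15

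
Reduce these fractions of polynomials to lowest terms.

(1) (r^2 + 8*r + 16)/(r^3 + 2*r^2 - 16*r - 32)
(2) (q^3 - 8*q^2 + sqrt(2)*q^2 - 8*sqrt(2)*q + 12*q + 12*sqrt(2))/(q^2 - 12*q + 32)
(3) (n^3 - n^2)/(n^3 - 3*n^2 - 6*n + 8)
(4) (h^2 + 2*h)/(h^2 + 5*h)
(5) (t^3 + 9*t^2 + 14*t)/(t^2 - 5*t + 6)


(1) = (r + 4)/(r^2 - 2*r - 8)
(2) = (q^3 + q^2*(-8 + sqrt(2)) + q*(12 - 8*sqrt(2)) + 12*sqrt(2))/(q^2 - 12*q + 32)
(3) = n^2/(n^2 - 2*n - 8)
(4) = (h + 2)/(h + 5)
(5) = (t^3 + 9*t^2 + 14*t)/(t^2 - 5*t + 6)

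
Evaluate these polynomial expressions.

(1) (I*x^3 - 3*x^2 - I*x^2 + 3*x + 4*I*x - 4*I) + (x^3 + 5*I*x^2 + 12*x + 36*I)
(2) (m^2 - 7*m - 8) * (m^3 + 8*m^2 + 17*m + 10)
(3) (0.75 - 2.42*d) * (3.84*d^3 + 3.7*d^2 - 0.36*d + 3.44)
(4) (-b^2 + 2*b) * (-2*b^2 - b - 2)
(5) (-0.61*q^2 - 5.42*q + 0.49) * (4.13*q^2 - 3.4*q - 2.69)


(1) = x^3 + I*x^3 - 3*x^2 + 4*I*x^2 + 15*x + 4*I*x + 32*I
(2) = m^5 + m^4 - 47*m^3 - 173*m^2 - 206*m - 80
(3) = -9.2928*d^4 - 6.074*d^3 + 3.6462*d^2 - 8.5948*d + 2.58
(4) = 2*b^4 - 3*b^3 - 4*b
(5) = -2.5193*q^4 - 20.3106*q^3 + 22.0926*q^2 + 12.9138*q - 1.3181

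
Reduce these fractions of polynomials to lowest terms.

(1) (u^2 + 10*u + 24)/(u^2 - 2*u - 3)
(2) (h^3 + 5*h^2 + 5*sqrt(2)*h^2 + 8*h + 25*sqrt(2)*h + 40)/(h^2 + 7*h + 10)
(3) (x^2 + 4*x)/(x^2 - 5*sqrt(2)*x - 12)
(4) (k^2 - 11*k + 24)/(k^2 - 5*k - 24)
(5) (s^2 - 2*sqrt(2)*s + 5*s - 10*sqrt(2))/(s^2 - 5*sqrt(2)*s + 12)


(1) = (u^2 + 10*u + 24)/(u^2 - 2*u - 3)
(2) = (h^2 + 5*sqrt(2)*h + 8)/(h + 2)
(3) = (x^2 + 4*x)/(x^2 - 5*sqrt(2)*x - 12)
(4) = (k - 3)/(k + 3)
(5) = (s + 5)/(s - 3*sqrt(2))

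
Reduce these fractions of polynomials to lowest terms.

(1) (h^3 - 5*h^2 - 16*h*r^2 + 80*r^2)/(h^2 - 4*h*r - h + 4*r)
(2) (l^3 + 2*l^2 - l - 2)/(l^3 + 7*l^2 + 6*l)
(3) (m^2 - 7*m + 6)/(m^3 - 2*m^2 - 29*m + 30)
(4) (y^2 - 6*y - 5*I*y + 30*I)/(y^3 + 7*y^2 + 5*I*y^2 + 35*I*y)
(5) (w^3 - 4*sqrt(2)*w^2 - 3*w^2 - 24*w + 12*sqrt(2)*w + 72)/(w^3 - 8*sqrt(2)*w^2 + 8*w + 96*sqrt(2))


(1) = (h^2 + 4*h*r - 5*h - 20*r)/(h - 1)
(2) = (l^2 + l - 2)/(l^2 + 6*l)
(3) = 1/(m + 5)
(4) = (y^2 + y*(-6 - 5*I) + 30*I)/(y^3 + y^2*(7 + 5*I) + 35*I*y)
(5) = (w - 3)/(w - 4*sqrt(2))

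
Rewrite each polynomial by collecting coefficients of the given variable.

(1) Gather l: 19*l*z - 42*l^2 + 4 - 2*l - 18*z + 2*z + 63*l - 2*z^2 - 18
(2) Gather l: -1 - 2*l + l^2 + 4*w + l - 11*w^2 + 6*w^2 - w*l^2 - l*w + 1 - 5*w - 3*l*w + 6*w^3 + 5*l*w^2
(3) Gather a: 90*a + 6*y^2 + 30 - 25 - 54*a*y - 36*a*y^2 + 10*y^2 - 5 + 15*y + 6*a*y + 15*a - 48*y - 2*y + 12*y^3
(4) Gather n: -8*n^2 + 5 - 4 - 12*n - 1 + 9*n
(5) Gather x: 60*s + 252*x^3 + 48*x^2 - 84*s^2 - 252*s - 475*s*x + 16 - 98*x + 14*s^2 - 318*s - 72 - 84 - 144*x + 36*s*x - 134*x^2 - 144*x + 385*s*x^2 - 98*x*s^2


(1) = -42*l^2 + l*(19*z + 61) - 2*z^2 - 16*z - 14
(2) = l^2*(1 - w) + l*(5*w^2 - 4*w - 1) + 6*w^3 - 5*w^2 - w
(3) = a*(-36*y^2 - 48*y + 105) + 12*y^3 + 16*y^2 - 35*y
(4) = -8*n^2 - 3*n
(5) = -70*s^2 - 510*s + 252*x^3 + x^2*(385*s - 86) + x*(-98*s^2 - 439*s - 386) - 140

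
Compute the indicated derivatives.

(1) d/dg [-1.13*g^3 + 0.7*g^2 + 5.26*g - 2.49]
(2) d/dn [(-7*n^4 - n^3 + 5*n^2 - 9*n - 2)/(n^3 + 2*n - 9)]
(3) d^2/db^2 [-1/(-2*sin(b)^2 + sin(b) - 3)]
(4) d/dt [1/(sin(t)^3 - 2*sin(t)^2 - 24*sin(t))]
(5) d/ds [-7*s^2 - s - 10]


(1) = -3.39*g^2 + 1.4*g + 5.26
(2) = (-7*n^6 - 47*n^4 + 266*n^3 + 43*n^2 - 90*n + 85)/(n^6 + 4*n^4 - 18*n^3 + 4*n^2 - 36*n + 81)
(3) = (-16*sin(b)^4 + 6*sin(b)^3 + 47*sin(b)^2 - 15*sin(b) - 10)/(-sin(b) - cos(2*b) + 4)^3
(4) = (-3*cos(t) + 4/tan(t) + 24*cos(t)/sin(t)^2)/((sin(t) - 6)^2*(sin(t) + 4)^2)
(5) = -14*s - 1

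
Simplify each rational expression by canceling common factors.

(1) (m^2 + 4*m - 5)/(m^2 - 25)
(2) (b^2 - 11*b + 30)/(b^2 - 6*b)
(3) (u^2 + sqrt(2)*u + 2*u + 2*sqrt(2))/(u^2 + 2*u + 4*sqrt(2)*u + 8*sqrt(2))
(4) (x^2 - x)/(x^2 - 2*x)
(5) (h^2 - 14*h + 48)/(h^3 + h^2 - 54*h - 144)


(1) = (m - 1)/(m - 5)
(2) = (b - 5)/b
(3) = (u + sqrt(2))/(u + 4*sqrt(2))
(4) = (x - 1)/(x - 2)
(5) = (h - 6)/(h^2 + 9*h + 18)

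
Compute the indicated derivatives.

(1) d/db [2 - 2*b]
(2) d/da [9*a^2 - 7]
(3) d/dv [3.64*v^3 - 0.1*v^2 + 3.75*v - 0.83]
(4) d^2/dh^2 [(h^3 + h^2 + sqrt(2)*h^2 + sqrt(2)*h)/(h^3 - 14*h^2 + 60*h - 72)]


(1) = -2
(2) = 18*a
(3) = 10.92*v^2 - 0.2*v + 3.75
(4) = 2*(sqrt(2)*h^4 + 15*h^4 + 15*sqrt(2)*h^3 - 288*h^2 - 78*sqrt(2)*h^2 + 4*sqrt(2)*h + 480*h + 144 + 264*sqrt(2))/(h^7 - 30*h^6 + 372*h^5 - 2456*h^4 + 9264*h^3 - 19872*h^2 + 22464*h - 10368)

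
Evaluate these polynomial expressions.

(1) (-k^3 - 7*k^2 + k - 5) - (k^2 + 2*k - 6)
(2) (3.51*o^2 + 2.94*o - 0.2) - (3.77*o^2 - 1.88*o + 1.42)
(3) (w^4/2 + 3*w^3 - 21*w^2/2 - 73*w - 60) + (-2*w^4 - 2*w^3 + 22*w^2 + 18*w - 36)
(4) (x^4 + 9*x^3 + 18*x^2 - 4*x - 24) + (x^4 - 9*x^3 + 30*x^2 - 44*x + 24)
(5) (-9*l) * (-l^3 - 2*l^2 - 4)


(1) = -k^3 - 8*k^2 - k + 1
(2) = -0.26*o^2 + 4.82*o - 1.62
(3) = -3*w^4/2 + w^3 + 23*w^2/2 - 55*w - 96
(4) = 2*x^4 + 48*x^2 - 48*x
(5) = 9*l^4 + 18*l^3 + 36*l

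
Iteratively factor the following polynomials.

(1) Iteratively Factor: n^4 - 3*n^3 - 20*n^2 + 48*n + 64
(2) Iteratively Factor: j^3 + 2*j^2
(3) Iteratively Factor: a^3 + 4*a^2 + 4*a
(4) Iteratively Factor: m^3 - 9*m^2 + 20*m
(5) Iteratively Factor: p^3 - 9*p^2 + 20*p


(1) = (n + 1)*(n^3 - 4*n^2 - 16*n + 64) = (n - 4)*(n + 1)*(n^2 - 16) = (n - 4)^2*(n + 1)*(n + 4)
(2) = (j)*(j^2 + 2*j) = j^2*(j + 2)
(3) = (a)*(a^2 + 4*a + 4) = a*(a + 2)*(a + 2)
(4) = (m - 5)*(m^2 - 4*m) = (m - 5)*(m - 4)*(m)
(5) = (p - 4)*(p^2 - 5*p) = (p - 5)*(p - 4)*(p)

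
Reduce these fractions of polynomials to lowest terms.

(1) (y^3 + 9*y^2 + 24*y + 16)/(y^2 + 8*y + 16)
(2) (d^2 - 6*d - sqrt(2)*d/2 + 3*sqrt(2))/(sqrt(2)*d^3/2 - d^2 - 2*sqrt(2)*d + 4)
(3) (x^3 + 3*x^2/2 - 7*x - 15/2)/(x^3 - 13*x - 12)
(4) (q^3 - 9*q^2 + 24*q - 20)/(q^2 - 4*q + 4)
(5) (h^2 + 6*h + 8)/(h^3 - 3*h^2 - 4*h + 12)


(1) = y + 1
(2) = (4*d^2 + d*(-24 - 2*sqrt(2)) + 12*sqrt(2))/(2*sqrt(2)*d^3 - 4*d^2 - 8*sqrt(2)*d + 16)
(3) = (2*x - 5)/(2*x - 8)
(4) = q - 5
(5) = (h + 4)/(h^2 - 5*h + 6)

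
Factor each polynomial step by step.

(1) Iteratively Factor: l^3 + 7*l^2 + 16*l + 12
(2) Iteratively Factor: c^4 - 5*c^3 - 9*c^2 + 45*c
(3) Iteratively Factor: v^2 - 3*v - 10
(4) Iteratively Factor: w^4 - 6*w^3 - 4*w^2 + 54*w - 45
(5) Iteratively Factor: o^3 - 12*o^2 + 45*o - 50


(1) = (l + 2)*(l^2 + 5*l + 6) = (l + 2)^2*(l + 3)
(2) = (c + 3)*(c^3 - 8*c^2 + 15*c) = (c - 3)*(c + 3)*(c^2 - 5*c) = c*(c - 3)*(c + 3)*(c - 5)
(3) = (v - 5)*(v + 2)
(4) = (w - 5)*(w^3 - w^2 - 9*w + 9) = (w - 5)*(w - 1)*(w^2 - 9) = (w - 5)*(w - 1)*(w + 3)*(w - 3)
(5) = (o - 2)*(o^2 - 10*o + 25) = (o - 5)*(o - 2)*(o - 5)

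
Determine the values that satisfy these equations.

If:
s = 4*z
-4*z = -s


Then:
s = 4*z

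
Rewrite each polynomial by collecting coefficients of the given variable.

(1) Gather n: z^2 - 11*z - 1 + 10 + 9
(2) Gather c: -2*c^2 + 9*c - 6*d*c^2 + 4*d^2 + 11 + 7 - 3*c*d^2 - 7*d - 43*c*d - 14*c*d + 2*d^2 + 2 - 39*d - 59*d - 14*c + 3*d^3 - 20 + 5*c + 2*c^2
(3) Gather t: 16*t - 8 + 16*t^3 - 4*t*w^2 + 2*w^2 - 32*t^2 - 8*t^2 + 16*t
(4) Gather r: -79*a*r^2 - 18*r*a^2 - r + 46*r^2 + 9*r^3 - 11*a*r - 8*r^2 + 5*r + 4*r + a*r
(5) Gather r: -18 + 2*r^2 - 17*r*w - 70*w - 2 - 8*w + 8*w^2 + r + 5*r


(1) = z^2 - 11*z + 18
(2) = -6*c^2*d + c*(-3*d^2 - 57*d) + 3*d^3 + 6*d^2 - 105*d
(3) = 16*t^3 - 40*t^2 + t*(32 - 4*w^2) + 2*w^2 - 8
(4) = 9*r^3 + r^2*(38 - 79*a) + r*(-18*a^2 - 10*a + 8)
(5) = 2*r^2 + r*(6 - 17*w) + 8*w^2 - 78*w - 20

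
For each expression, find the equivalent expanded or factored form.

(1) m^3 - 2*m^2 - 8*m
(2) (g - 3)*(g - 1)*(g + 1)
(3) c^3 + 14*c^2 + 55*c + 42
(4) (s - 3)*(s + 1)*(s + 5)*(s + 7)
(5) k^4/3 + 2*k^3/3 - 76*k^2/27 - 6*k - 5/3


(1) = m*(m - 4)*(m + 2)
(2) = g^3 - 3*g^2 - g + 3
(3) = (c + 1)*(c + 6)*(c + 7)
(4) = s^4 + 10*s^3 + 8*s^2 - 106*s - 105
(5) = (k/3 + 1)*(k - 3)*(k + 1/3)*(k + 5/3)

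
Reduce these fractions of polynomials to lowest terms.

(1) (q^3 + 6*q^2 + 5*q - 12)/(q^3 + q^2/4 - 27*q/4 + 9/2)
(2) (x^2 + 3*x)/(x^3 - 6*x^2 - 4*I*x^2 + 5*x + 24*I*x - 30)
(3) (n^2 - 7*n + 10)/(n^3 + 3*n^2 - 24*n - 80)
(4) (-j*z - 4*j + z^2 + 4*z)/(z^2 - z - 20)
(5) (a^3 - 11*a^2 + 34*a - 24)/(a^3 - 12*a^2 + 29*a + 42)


(1) = (4*q^2 + 12*q - 16)/(4*q^2 - 11*q + 6)
(2) = (x^2 + 3*x)/(x^3 + x^2*(-6 - 4*I) + x*(5 + 24*I) - 30)
(3) = (n - 2)/(n^2 + 8*n + 16)
(4) = (-j + z)/(z - 5)
(5) = (a^2 - 5*a + 4)/(a^2 - 6*a - 7)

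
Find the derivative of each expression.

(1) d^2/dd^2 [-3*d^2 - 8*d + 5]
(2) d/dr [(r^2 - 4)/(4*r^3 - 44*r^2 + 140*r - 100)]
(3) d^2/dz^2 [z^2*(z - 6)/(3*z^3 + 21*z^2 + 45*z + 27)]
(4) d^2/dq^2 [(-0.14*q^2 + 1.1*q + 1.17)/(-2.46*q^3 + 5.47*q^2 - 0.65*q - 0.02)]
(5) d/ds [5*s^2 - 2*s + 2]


(1) = -6
(2) = (-r^3 - 5*r^2 + 22*r - 28)/(4*(r^5 - 17*r^4 + 106*r^3 - 290*r^2 + 325*r - 125))
(3) = 2*(-13*z^4 + 33*z^3 + 135*z^2 + 63*z - 54)/(3*(z^7 + 15*z^6 + 93*z^5 + 307*z^4 + 579*z^3 + 621*z^2 + 351*z + 81))
(4) = (1.694448*q^6 - 39.94056*q^5 + 2.503296*q^4 + 190.490992*q^3 - 220.528362*q^2 + 24.582954*q - 1.215934)/(14.886936*q^9 - 99.306756*q^8 + 232.616862*q^7 - 215.783407*q^6 + 59.849061*q^5 - 4.946091*q^4 - 0.149083*q^3 + 0.018786*q^2 + 0.00078*q + 8.0e-6)
(5) = 10*s - 2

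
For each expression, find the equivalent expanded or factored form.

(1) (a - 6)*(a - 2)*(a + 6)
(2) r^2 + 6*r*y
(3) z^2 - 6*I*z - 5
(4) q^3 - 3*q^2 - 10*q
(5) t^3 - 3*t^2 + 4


(1) = a^3 - 2*a^2 - 36*a + 72
(2) = r*(r + 6*y)
(3) = (z - 5*I)*(z - I)
(4) = q*(q - 5)*(q + 2)
(5) = (t - 2)^2*(t + 1)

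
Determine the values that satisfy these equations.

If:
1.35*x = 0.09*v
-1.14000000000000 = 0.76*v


Then:
v = -1.50
x = -0.10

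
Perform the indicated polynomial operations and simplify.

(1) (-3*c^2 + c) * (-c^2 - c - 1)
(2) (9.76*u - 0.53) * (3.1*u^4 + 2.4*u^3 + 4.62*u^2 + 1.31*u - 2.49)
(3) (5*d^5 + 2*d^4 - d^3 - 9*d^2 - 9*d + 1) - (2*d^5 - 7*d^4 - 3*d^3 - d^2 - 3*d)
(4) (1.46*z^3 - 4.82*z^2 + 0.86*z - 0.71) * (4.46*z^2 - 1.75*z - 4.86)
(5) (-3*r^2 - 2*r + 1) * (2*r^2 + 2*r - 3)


(1) = 3*c^4 + 2*c^3 + 2*c^2 - c
(2) = 30.256*u^5 + 21.781*u^4 + 43.8192*u^3 + 10.337*u^2 - 24.9967*u + 1.3197
(3) = 3*d^5 + 9*d^4 + 2*d^3 - 8*d^2 - 6*d + 1
(4) = 6.5116*z^5 - 24.0522*z^4 + 5.175*z^3 + 18.7536*z^2 - 2.9371*z + 3.4506
(5) = -6*r^4 - 10*r^3 + 7*r^2 + 8*r - 3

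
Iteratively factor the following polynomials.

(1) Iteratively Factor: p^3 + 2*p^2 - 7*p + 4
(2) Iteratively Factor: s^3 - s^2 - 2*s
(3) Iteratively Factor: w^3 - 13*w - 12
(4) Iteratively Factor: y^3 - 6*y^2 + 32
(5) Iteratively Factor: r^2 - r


(1) = (p - 1)*(p^2 + 3*p - 4) = (p - 1)^2*(p + 4)
(2) = (s)*(s^2 - s - 2) = s*(s - 2)*(s + 1)
(3) = (w + 3)*(w^2 - 3*w - 4) = (w + 1)*(w + 3)*(w - 4)
(4) = (y - 4)*(y^2 - 2*y - 8) = (y - 4)^2*(y + 2)
(5) = (r)*(r - 1)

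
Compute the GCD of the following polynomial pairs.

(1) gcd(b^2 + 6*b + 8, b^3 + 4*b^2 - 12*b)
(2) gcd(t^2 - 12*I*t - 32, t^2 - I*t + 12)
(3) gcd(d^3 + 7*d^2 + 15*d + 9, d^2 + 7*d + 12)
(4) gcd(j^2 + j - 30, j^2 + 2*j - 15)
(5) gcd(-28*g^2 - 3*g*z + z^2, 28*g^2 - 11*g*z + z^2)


(1) = 1
(2) = gcd((t - 8*I)*(t - 4*I), (t - 4*I)*(t + 3*I)) = t - 4*I
(3) = d + 3
(4) = 1
(5) = -7*g + z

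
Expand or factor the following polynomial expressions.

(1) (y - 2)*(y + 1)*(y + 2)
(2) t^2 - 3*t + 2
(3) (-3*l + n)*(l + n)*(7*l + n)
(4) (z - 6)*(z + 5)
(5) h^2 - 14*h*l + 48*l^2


(1) = y^3 + y^2 - 4*y - 4
(2) = (t - 2)*(t - 1)
(3) = -21*l^3 - 17*l^2*n + 5*l*n^2 + n^3
(4) = z^2 - z - 30
(5) = (h - 8*l)*(h - 6*l)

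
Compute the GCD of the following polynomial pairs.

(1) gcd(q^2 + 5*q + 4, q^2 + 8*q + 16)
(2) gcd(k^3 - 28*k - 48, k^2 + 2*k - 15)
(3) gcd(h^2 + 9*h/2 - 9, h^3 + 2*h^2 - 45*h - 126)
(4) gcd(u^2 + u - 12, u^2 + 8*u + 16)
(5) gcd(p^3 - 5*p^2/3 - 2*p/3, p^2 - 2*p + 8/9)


(1) = gcd((q + 1)*(q + 4), (q + 4)^2) = q + 4
(2) = gcd((k - 6)*(k + 2)*(k + 4), (k - 3)*(k + 5)) = 1
(3) = h + 6
(4) = u + 4
(5) = 1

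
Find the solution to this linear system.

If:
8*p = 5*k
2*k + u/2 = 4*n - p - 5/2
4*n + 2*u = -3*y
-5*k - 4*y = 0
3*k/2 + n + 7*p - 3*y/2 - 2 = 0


Then:
k = 120/677
n = 424/677
p = 75/677
u = -623/677
y = -150/677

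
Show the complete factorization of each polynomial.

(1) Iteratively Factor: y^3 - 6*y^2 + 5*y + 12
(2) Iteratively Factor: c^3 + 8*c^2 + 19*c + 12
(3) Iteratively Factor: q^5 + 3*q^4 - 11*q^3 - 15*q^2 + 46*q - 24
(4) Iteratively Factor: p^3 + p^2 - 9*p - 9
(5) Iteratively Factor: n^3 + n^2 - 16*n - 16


(1) = (y - 4)*(y^2 - 2*y - 3) = (y - 4)*(y - 3)*(y + 1)
(2) = (c + 1)*(c^2 + 7*c + 12) = (c + 1)*(c + 4)*(c + 3)
(3) = (q - 2)*(q^4 + 5*q^3 - q^2 - 17*q + 12) = (q - 2)*(q + 4)*(q^3 + q^2 - 5*q + 3) = (q - 2)*(q + 3)*(q + 4)*(q^2 - 2*q + 1) = (q - 2)*(q - 1)*(q + 3)*(q + 4)*(q - 1)
(4) = (p - 3)*(p^2 + 4*p + 3) = (p - 3)*(p + 1)*(p + 3)
(5) = (n - 4)*(n^2 + 5*n + 4) = (n - 4)*(n + 4)*(n + 1)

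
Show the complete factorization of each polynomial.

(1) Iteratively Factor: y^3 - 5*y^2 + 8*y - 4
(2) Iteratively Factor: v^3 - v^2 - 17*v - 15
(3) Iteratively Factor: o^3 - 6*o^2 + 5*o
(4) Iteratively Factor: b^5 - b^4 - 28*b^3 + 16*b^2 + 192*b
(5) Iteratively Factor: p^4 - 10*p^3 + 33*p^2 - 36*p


(1) = (y - 2)*(y^2 - 3*y + 2) = (y - 2)*(y - 1)*(y - 2)
(2) = (v - 5)*(v^2 + 4*v + 3) = (v - 5)*(v + 3)*(v + 1)
(3) = (o - 5)*(o^2 - o) = (o - 5)*(o - 1)*(o)
(4) = (b + 4)*(b^4 - 5*b^3 - 8*b^2 + 48*b) = (b - 4)*(b + 4)*(b^3 - b^2 - 12*b) = (b - 4)*(b + 3)*(b + 4)*(b^2 - 4*b) = b*(b - 4)*(b + 3)*(b + 4)*(b - 4)
(5) = (p)*(p^3 - 10*p^2 + 33*p - 36) = p*(p - 3)*(p^2 - 7*p + 12) = p*(p - 3)^2*(p - 4)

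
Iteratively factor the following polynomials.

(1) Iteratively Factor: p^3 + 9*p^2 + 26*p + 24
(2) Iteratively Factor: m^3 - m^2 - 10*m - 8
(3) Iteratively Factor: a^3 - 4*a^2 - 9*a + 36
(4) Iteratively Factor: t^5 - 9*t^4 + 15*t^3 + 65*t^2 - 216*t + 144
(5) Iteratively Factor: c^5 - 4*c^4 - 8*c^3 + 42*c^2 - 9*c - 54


(1) = (p + 4)*(p^2 + 5*p + 6) = (p + 3)*(p + 4)*(p + 2)
(2) = (m - 4)*(m^2 + 3*m + 2) = (m - 4)*(m + 1)*(m + 2)
(3) = (a + 3)*(a^2 - 7*a + 12) = (a - 4)*(a + 3)*(a - 3)
(4) = (t - 3)*(t^4 - 6*t^3 - 3*t^2 + 56*t - 48) = (t - 3)*(t - 1)*(t^3 - 5*t^2 - 8*t + 48) = (t - 4)*(t - 3)*(t - 1)*(t^2 - t - 12) = (t - 4)^2*(t - 3)*(t - 1)*(t + 3)
(5) = (c - 3)*(c^4 - c^3 - 11*c^2 + 9*c + 18) = (c - 3)*(c + 1)*(c^3 - 2*c^2 - 9*c + 18) = (c - 3)^2*(c + 1)*(c^2 + c - 6) = (c - 3)^2*(c - 2)*(c + 1)*(c + 3)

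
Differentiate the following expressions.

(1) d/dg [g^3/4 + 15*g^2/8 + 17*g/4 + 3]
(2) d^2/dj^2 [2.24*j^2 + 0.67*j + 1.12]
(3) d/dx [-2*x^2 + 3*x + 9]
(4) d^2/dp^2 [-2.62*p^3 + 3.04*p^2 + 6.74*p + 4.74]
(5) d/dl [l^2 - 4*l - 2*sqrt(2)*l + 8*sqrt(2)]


(1) = 3*g^2/4 + 15*g/4 + 17/4
(2) = 4.48000000000000
(3) = 3 - 4*x
(4) = 6.08 - 15.72*p
(5) = 2*l - 4 - 2*sqrt(2)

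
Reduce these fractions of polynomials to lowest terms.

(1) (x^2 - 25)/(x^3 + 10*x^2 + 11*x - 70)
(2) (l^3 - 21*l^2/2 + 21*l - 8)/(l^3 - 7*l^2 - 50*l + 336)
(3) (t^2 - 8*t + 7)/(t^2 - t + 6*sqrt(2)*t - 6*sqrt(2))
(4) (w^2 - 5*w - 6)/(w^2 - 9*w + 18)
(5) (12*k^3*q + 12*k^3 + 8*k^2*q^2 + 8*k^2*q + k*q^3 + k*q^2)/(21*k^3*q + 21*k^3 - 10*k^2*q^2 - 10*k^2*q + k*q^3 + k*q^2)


(1) = (x - 5)/(x^2 + 5*x - 14)
(2) = (2*l^2 - 5*l + 2)/(2*l^2 + 2*l - 84)
(3) = (t - 7)/(t + 6*sqrt(2))
(4) = (w + 1)/(w - 3)
(5) = (12*k^2 + 8*k*q + q^2)/(21*k^2 - 10*k*q + q^2)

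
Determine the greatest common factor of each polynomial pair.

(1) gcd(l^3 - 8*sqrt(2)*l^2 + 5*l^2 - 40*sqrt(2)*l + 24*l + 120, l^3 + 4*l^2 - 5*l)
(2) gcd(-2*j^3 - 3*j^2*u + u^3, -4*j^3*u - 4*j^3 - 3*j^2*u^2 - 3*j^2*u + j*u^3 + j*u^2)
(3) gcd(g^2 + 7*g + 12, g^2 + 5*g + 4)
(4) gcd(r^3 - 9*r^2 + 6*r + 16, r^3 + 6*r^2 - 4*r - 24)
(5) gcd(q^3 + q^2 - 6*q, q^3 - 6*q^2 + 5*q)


(1) = gcd((l + 5)*(l - 6*sqrt(2))*(l - 2*sqrt(2)), l*(l - 1)*(l + 5)) = l + 5
(2) = gcd((-2*j + u)*(j + u)^2, (-4*j + u)*(j + u)*(j*u + j)) = j + u
(3) = gcd((g + 3)*(g + 4), (g + 1)*(g + 4)) = g + 4
(4) = gcd((r - 8)*(r - 2)*(r + 1), (r - 2)*(r + 2)*(r + 6)) = r - 2
(5) = q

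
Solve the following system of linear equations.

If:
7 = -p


Then:
p = -7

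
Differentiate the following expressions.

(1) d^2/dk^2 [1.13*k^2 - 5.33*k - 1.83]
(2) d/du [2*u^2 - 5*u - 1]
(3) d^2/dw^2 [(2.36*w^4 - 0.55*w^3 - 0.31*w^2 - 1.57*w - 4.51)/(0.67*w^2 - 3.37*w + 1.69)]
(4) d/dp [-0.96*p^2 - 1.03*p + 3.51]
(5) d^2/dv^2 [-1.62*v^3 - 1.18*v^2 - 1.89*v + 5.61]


(1) = 2.26000000000000
(2) = 4*u - 5
(3) = (2.118808*w^6 - 31.971864*w^5 + 176.847072*w^4 - 229.111032*w^3 + 89.638086*w^2 + 62.33991*w - 111.879916)/(0.300763*w^6 - 4.538379*w^5 + 25.103292*w^4 - 61.167859*w^3 + 63.320244*w^2 - 28.875171*w + 4.826809)
(4) = -1.92*p - 1.03
(5) = -9.72*v - 2.36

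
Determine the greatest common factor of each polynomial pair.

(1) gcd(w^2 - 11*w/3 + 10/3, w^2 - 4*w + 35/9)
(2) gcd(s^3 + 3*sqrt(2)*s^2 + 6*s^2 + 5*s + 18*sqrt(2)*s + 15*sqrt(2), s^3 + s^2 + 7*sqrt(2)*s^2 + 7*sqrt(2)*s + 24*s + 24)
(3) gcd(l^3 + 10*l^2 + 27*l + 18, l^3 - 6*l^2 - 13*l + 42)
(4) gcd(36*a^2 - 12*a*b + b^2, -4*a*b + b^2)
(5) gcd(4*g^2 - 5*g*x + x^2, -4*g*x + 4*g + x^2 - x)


(1) = gcd((w - 2)*(w - 5/3), (w - 7/3)*(w - 5/3)) = w - 5/3
(2) = gcd((s + 1)*(s + 5)*(s + 3*sqrt(2)), (s + 1)*(s + 3*sqrt(2))*(s + 4*sqrt(2))) = s^2 + s*(1 + 3*sqrt(2)) + 3*sqrt(2)
(3) = l + 3
(4) = gcd((-6*a + b)^2, b*(-4*a + b)) = 1
(5) = -4*g + x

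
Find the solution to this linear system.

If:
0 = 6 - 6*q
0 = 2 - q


Then:
No Solution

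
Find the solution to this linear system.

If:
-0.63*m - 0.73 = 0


Then:
m = -1.16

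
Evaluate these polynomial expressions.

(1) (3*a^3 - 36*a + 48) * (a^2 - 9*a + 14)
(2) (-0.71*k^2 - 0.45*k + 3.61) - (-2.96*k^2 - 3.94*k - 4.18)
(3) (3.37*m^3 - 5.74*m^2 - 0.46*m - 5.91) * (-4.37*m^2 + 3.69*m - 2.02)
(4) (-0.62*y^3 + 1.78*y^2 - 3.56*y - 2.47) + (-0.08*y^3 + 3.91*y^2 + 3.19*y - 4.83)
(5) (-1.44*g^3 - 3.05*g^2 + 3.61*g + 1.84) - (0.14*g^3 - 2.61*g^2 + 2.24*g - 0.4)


(1) = 3*a^5 - 27*a^4 + 6*a^3 + 372*a^2 - 936*a + 672
(2) = 2.25*k^2 + 3.49*k + 7.79
(3) = -14.7269*m^5 + 37.5191*m^4 - 25.9778*m^3 + 35.7241*m^2 - 20.8787*m + 11.9382
(4) = -0.7*y^3 + 5.69*y^2 - 0.37*y - 7.3
(5) = -1.58*g^3 - 0.44*g^2 + 1.37*g + 2.24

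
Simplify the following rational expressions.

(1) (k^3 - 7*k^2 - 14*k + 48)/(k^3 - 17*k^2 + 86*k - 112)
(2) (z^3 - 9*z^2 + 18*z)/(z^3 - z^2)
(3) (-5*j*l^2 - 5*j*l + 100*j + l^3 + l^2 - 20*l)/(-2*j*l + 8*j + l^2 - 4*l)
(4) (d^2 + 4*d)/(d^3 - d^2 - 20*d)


(1) = (k + 3)/(k - 7)
(2) = (z^2 - 9*z + 18)/(z^2 - z)
(3) = (5*j*l + 25*j - l^2 - 5*l)/(2*j - l)
(4) = 1/(d - 5)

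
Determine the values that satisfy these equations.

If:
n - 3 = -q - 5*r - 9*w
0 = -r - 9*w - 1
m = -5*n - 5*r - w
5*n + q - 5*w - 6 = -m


Then:
m = -331*w - 30
n = 75*w + 7
q = 1 - 39*w
r = -9*w - 1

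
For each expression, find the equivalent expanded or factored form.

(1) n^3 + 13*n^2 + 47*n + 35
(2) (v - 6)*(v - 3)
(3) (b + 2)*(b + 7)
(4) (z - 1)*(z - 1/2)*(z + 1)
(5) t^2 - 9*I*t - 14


(1) = (n + 1)*(n + 5)*(n + 7)
(2) = v^2 - 9*v + 18
(3) = b^2 + 9*b + 14
(4) = z^3 - z^2/2 - z + 1/2
(5) = (t - 7*I)*(t - 2*I)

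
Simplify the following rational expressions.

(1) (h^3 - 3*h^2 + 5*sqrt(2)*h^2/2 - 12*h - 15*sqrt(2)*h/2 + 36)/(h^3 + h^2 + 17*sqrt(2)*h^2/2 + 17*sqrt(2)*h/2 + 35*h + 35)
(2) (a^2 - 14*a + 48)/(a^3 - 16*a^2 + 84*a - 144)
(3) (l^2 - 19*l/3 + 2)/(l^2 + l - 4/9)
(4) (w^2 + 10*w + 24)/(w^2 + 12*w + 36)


(1) = (4*h^3 + h^2*(-12 + 10*sqrt(2)) + h*(-48 - 30*sqrt(2)) + 144)/(4*h^3 + h^2*(4 + 34*sqrt(2)) + h*(34*sqrt(2) + 140) + 140)
(2) = (a - 8)/(a^2 - 10*a + 24)
(3) = (3*l - 18)/(3*l + 4)
(4) = (w + 4)/(w + 6)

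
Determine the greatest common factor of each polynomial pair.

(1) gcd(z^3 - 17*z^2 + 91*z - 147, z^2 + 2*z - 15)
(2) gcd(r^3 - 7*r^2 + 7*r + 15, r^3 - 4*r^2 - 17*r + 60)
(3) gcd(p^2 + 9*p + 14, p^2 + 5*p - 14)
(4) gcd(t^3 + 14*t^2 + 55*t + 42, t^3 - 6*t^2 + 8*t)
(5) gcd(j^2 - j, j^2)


(1) = gcd((z - 7)^2*(z - 3), (z - 3)*(z + 5)) = z - 3
(2) = r^2 - 8*r + 15
(3) = gcd((p + 2)*(p + 7), (p - 2)*(p + 7)) = p + 7
(4) = 1
(5) = gcd(j*(j - 1), j^2) = j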